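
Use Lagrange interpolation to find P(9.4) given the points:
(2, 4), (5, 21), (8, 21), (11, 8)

Lagrange interpolation formula:
P(x) = Σ yᵢ × Lᵢ(x)
where Lᵢ(x) = Π_{j≠i} (x - xⱼ)/(xᵢ - xⱼ)

L_0(9.4) = (9.4 - 5)/(2 - 5) × (9.4 - 8)/(2 - 8) × (9.4 - 11)/(2 - 11) = 0.060840
L_1(9.4) = (9.4 - 2)/(5 - 2) × (9.4 - 8)/(5 - 8) × (9.4 - 11)/(5 - 11) = -0.306963
L_2(9.4) = (9.4 - 2)/(8 - 2) × (9.4 - 5)/(8 - 5) × (9.4 - 11)/(8 - 11) = 0.964741
L_3(9.4) = (9.4 - 2)/(11 - 2) × (9.4 - 5)/(11 - 5) × (9.4 - 8)/(11 - 8) = 0.281383

P(9.4) = 4×L_0(9.4) + 21×L_1(9.4) + 21×L_2(9.4) + 8×L_3(9.4)
P(9.4) = 16.307753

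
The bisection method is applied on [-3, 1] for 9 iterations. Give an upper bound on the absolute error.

Bisection error bound: |error| ≤ (b-a)/2^n
|error| ≤ (1 - (-3))/2^9 = 4/2^9
|error| ≤ 0.0078125000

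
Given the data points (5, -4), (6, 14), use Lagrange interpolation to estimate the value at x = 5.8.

Lagrange interpolation formula:
P(x) = Σ yᵢ × Lᵢ(x)
where Lᵢ(x) = Π_{j≠i} (x - xⱼ)/(xᵢ - xⱼ)

L_0(5.8) = (5.8 - 6)/(5 - 6) = 0.200000
L_1(5.8) = (5.8 - 5)/(6 - 5) = 0.800000

P(5.8) = (-4)×L_0(5.8) + 14×L_1(5.8)
P(5.8) = 10.400000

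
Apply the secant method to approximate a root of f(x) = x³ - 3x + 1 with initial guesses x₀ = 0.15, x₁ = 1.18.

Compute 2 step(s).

f(x) = x³ - 3x + 1
x₀ = 0.15, x₁ = 1.18

Secant formula: x_{n+1} = x_n - f(x_n)(x_n - x_{n-1})/(f(x_n) - f(x_{n-1}))

Iteration 1:
  f(0.150000) = 0.553375
  f(1.180000) = -0.896968
  x_2 = 1.180000 - (-0.896968)×(1.180000 - 0.150000)/(-0.896968 - 0.553375)
       = 0.542994
Iteration 2:
  f(1.180000) = -0.896968
  f(0.542994) = -0.468885
  x_3 = 0.542994 - (-0.468885)×(0.542994 - 1.180000)/(-0.468885 - (-0.896968))
       = -0.154725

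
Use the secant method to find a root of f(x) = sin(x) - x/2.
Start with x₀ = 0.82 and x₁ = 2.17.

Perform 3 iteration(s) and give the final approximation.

f(x) = sin(x) - x/2
x₀ = 0.82, x₁ = 2.17

Secant formula: x_{n+1} = x_n - f(x_n)(x_n - x_{n-1})/(f(x_n) - f(x_{n-1}))

Iteration 1:
  f(0.820000) = 0.321146
  f(2.170000) = -0.259215
  x_2 = 2.170000 - (-0.259215)×(2.170000 - 0.820000)/(-0.259215 - 0.321146)
       = 1.567030
Iteration 2:
  f(2.170000) = -0.259215
  f(1.567030) = 0.216478
  x_3 = 1.567030 - 0.216478×(1.567030 - 2.170000)/(0.216478 - (-0.259215))
       = 1.841429
Iteration 3:
  f(1.567030) = 0.216478
  f(1.841429) = 0.042887
  x_4 = 1.841429 - 0.042887×(1.841429 - 1.567030)/(0.042887 - 0.216478)
       = 1.909222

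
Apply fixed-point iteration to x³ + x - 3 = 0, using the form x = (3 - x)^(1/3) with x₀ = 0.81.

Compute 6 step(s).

Equation: x³ + x - 3 = 0
Fixed-point form: x = (3 - x)^(1/3)
x₀ = 0.81

x_1 = g(0.810000) = 1.298618
x_2 = g(1.298618) = 1.193807
x_3 = g(1.193807) = 1.217834
x_4 = g(1.217834) = 1.212410
x_5 = g(1.212410) = 1.213638
x_6 = g(1.213638) = 1.213360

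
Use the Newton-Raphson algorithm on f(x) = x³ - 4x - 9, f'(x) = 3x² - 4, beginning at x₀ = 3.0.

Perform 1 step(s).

f(x) = x³ - 4x - 9
f'(x) = 3x² - 4
x₀ = 3.0

Newton-Raphson formula: x_{n+1} = x_n - f(x_n)/f'(x_n)

Iteration 1:
  f(3.000000) = 6.000000
  f'(3.000000) = 23.000000
  x_1 = 3.000000 - 6.000000/23.000000 = 2.739130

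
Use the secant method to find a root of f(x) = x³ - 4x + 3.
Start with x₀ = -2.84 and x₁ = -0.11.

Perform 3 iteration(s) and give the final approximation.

f(x) = x³ - 4x + 3
x₀ = -2.84, x₁ = -0.11

Secant formula: x_{n+1} = x_n - f(x_n)(x_n - x_{n-1})/(f(x_n) - f(x_{n-1}))

Iteration 1:
  f(-2.840000) = -8.546304
  f(-0.110000) = 3.438669
  x_2 = -0.110000 - 3.438669×(-0.110000 - (-2.840000))/(3.438669 - (-8.546304))
       = -0.893278
Iteration 2:
  f(-0.110000) = 3.438669
  f(-0.893278) = 5.860325
  x_3 = -0.893278 - 5.860325×(-0.893278 - (-0.110000))/(5.860325 - 3.438669)
       = 1.002228
Iteration 3:
  f(-0.893278) = 5.860325
  f(1.002228) = -0.002213
  x_4 = 1.002228 - (-0.002213)×(1.002228 - (-0.893278))/(-0.002213 - 5.860325)
       = 1.001513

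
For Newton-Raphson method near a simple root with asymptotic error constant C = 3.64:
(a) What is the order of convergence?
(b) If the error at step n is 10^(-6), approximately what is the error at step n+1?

(a) Newton-Raphson has quadratic (order 2) convergence near simple roots.
    This means |e_{n+1}| ≈ C|e_n|².

(b) With |e_n| = 10^(-6) and C = 3.64:
    |e_{n+1}| ≈ 3.64 × (10^(-6))² = 3.64 × 10^(-12)

(a) 2 (quadratic); (b) |e_{n+1}| ≈ 3.640e-12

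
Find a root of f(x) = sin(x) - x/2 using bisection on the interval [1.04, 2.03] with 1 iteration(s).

f(x) = sin(x) - x/2
Initial interval: [1.04, 2.03]

Iteration 1:
  c_1 = (1.040000 + 2.030000)/2 = 1.535000
  f(c_1) = f(1.535000) = 0.231859
  f(a) × f(c) ≥ 0, new interval: [1.535000, 2.030000]

After 1 iteration(s), the approximation is c_1 = 1.535000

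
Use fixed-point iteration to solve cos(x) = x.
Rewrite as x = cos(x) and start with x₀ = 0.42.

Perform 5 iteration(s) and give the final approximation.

Equation: cos(x) = x
Fixed-point form: x = cos(x)
x₀ = 0.42

x_1 = g(0.420000) = 0.913089
x_2 = g(0.913089) = 0.611304
x_3 = g(0.611304) = 0.818900
x_4 = g(0.818900) = 0.683025
x_5 = g(0.683025) = 0.775667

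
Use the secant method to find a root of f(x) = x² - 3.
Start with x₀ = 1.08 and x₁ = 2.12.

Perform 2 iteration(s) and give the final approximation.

f(x) = x² - 3
x₀ = 1.08, x₁ = 2.12

Secant formula: x_{n+1} = x_n - f(x_n)(x_n - x_{n-1})/(f(x_n) - f(x_{n-1}))

Iteration 1:
  f(1.080000) = -1.833600
  f(2.120000) = 1.494400
  x_2 = 2.120000 - 1.494400×(2.120000 - 1.080000)/(1.494400 - (-1.833600))
       = 1.653000
Iteration 2:
  f(2.120000) = 1.494400
  f(1.653000) = -0.267591
  x_3 = 1.653000 - (-0.267591)×(1.653000 - 2.120000)/(-0.267591 - 1.494400)
       = 1.723923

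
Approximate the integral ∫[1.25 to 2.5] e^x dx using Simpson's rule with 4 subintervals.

f(x) = e^x
a = 1.25, b = 2.5, n = 4
h = (b - a)/n = 0.312500

Simpson's rule: (h/3)[f(x₀) + 4f(x₁) + 2f(x₂) + ... + f(xₙ)]

x_0 = 1.2500, f(x_0) = 3.490343, coefficient = 1
x_1 = 1.5625, f(x_1) = 4.770733, coefficient = 4
x_2 = 1.8750, f(x_2) = 6.520819, coefficient = 2
x_3 = 2.1875, f(x_3) = 8.912903, coefficient = 4
x_4 = 2.5000, f(x_4) = 12.182494, coefficient = 1

I ≈ (0.312500/3) × 83.449020 = 8.692606
Exact value: 8.692151
Error: 0.000455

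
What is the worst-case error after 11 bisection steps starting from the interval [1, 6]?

Bisection error bound: |error| ≤ (b-a)/2^n
|error| ≤ (6 - 1)/2^11 = 5/2^11
|error| ≤ 0.0024414062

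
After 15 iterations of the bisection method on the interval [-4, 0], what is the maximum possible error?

Bisection error bound: |error| ≤ (b-a)/2^n
|error| ≤ (0 - (-4))/2^15 = 4/2^15
|error| ≤ 0.0001220703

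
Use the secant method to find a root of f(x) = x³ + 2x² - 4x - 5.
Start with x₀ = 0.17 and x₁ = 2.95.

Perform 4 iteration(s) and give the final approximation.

f(x) = x³ + 2x² - 4x - 5
x₀ = 0.17, x₁ = 2.95

Secant formula: x_{n+1} = x_n - f(x_n)(x_n - x_{n-1})/(f(x_n) - f(x_{n-1}))

Iteration 1:
  f(0.170000) = -5.617287
  f(2.950000) = 26.277375
  x_2 = 2.950000 - 26.277375×(2.950000 - 0.170000)/(26.277375 - (-5.617287))
       = 0.659614
Iteration 2:
  f(2.950000) = 26.277375
  f(0.659614) = -6.481283
  x_3 = 0.659614 - (-6.481283)×(0.659614 - 2.950000)/(-6.481283 - 26.277375)
       = 1.112765
Iteration 3:
  f(0.659614) = -6.481283
  f(1.112765) = -5.596690
  x_4 = 1.112765 - (-5.596690)×(1.112765 - 0.659614)/(-5.596690 - (-6.481283))
       = 3.979791
Iteration 4:
  f(1.112765) = -5.596690
  f(3.979791) = 73.793188
  x_5 = 3.979791 - 73.793188×(3.979791 - 1.112765)/(73.793188 - (-5.596690))
       = 1.314880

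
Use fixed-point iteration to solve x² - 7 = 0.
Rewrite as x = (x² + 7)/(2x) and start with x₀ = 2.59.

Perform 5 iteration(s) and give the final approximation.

Equation: x² - 7 = 0
Fixed-point form: x = (x² + 7)/(2x)
x₀ = 2.59

x_1 = g(2.590000) = 2.646351
x_2 = g(2.646351) = 2.645751
x_3 = g(2.645751) = 2.645751
x_4 = g(2.645751) = 2.645751
x_5 = g(2.645751) = 2.645751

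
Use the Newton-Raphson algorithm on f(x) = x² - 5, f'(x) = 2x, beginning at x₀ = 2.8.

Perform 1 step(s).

f(x) = x² - 5
f'(x) = 2x
x₀ = 2.8

Newton-Raphson formula: x_{n+1} = x_n - f(x_n)/f'(x_n)

Iteration 1:
  f(2.800000) = 2.840000
  f'(2.800000) = 5.600000
  x_1 = 2.800000 - 2.840000/5.600000 = 2.292857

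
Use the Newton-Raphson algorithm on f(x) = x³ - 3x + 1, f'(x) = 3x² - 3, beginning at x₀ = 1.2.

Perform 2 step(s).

f(x) = x³ - 3x + 1
f'(x) = 3x² - 3
x₀ = 1.2

Newton-Raphson formula: x_{n+1} = x_n - f(x_n)/f'(x_n)

Iteration 1:
  f(1.200000) = -0.872000
  f'(1.200000) = 1.320000
  x_1 = 1.200000 - (-0.872000)/1.320000 = 1.860606
Iteration 2:
  f(1.860606) = 1.859330
  f'(1.860606) = 7.385565
  x_2 = 1.860606 - 1.859330/7.385565 = 1.608854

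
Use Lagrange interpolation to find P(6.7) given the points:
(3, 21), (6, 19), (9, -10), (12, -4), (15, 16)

Lagrange interpolation formula:
P(x) = Σ yᵢ × Lᵢ(x)
where Lᵢ(x) = Π_{j≠i} (x - xⱼ)/(xᵢ - xⱼ)

L_0(6.7) = (6.7 - 6)/(3 - 6) × (6.7 - 9)/(3 - 9) × (6.7 - 12)/(3 - 12) × (6.7 - 15)/(3 - 15) = -0.036432
L_1(6.7) = (6.7 - 3)/(6 - 3) × (6.7 - 9)/(6 - 9) × (6.7 - 12)/(6 - 12) × (6.7 - 15)/(6 - 15) = 0.770278
L_2(6.7) = (6.7 - 3)/(9 - 3) × (6.7 - 6)/(9 - 6) × (6.7 - 12)/(9 - 12) × (6.7 - 15)/(9 - 15) = 0.351648
L_3(6.7) = (6.7 - 3)/(12 - 3) × (6.7 - 6)/(12 - 6) × (6.7 - 9)/(12 - 9) × (6.7 - 15)/(12 - 15) = -0.101735
L_4(6.7) = (6.7 - 3)/(15 - 3) × (6.7 - 6)/(15 - 6) × (6.7 - 9)/(15 - 9) × (6.7 - 12)/(15 - 12) = 0.016241

P(6.7) = 21×L_0(6.7) + 19×L_1(6.7) + (-10)×L_2(6.7) + (-4)×L_3(6.7) + 16×L_4(6.7)
P(6.7) = 11.020508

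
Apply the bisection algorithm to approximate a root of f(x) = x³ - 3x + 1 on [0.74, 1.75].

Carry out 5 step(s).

f(x) = x³ - 3x + 1
Initial interval: [0.74, 1.75]

Iteration 1:
  c_1 = (0.740000 + 1.750000)/2 = 1.245000
  f(c_1) = f(1.245000) = -0.805219
  f(a) × f(c) ≥ 0, new interval: [1.245000, 1.750000]
Iteration 2:
  c_2 = (1.245000 + 1.750000)/2 = 1.497500
  f(c_2) = f(1.497500) = -0.134347
  f(a) × f(c) ≥ 0, new interval: [1.497500, 1.750000]
Iteration 3:
  c_3 = (1.497500 + 1.750000)/2 = 1.623750
  f(c_3) = f(1.623750) = 0.409871
  f(a) × f(c) < 0, new interval: [1.497500, 1.623750]
Iteration 4:
  c_4 = (1.497500 + 1.623750)/2 = 1.560625
  f(c_4) = f(1.560625) = 0.119106
  f(a) × f(c) < 0, new interval: [1.497500, 1.560625]
Iteration 5:
  c_5 = (1.497500 + 1.560625)/2 = 1.529062
  f(c_5) = f(1.529062) = -0.012190
  f(a) × f(c) ≥ 0, new interval: [1.529062, 1.560625]

After 5 iteration(s), the approximation is c_5 = 1.529062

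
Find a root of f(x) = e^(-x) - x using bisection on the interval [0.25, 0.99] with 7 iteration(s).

f(x) = e^(-x) - x
Initial interval: [0.25, 0.99]

Iteration 1:
  c_1 = (0.250000 + 0.990000)/2 = 0.620000
  f(c_1) = f(0.620000) = -0.082056
  f(a) × f(c) < 0, new interval: [0.250000, 0.620000]
Iteration 2:
  c_2 = (0.250000 + 0.620000)/2 = 0.435000
  f(c_2) = f(0.435000) = 0.212265
  f(a) × f(c) ≥ 0, new interval: [0.435000, 0.620000]
Iteration 3:
  c_3 = (0.435000 + 0.620000)/2 = 0.527500
  f(c_3) = f(0.527500) = 0.062578
  f(a) × f(c) ≥ 0, new interval: [0.527500, 0.620000]
Iteration 4:
  c_4 = (0.527500 + 0.620000)/2 = 0.573750
  f(c_4) = f(0.573750) = -0.010341
  f(a) × f(c) < 0, new interval: [0.527500, 0.573750]
Iteration 5:
  c_5 = (0.527500 + 0.573750)/2 = 0.550625
  f(c_5) = f(0.550625) = 0.025964
  f(a) × f(c) ≥ 0, new interval: [0.550625, 0.573750]
Iteration 6:
  c_6 = (0.550625 + 0.573750)/2 = 0.562187
  f(c_6) = f(0.562187) = 0.007773
  f(a) × f(c) ≥ 0, new interval: [0.562187, 0.573750]
Iteration 7:
  c_7 = (0.562187 + 0.573750)/2 = 0.567969
  f(c_7) = f(0.567969) = -0.001293
  f(a) × f(c) < 0, new interval: [0.562187, 0.567969]

After 7 iteration(s), the approximation is c_7 = 0.567969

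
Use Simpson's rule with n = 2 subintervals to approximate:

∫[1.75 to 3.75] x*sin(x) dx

f(x) = x*sin(x)
a = 1.75, b = 3.75, n = 2
h = (b - a)/n = 1.000000

Simpson's rule: (h/3)[f(x₀) + 4f(x₁) + 2f(x₂) + ... + f(xₙ)]

x_0 = 1.7500, f(x_0) = 1.721975, coefficient = 1
x_1 = 2.7500, f(x_1) = 1.049568, coefficient = 4
x_2 = 3.7500, f(x_2) = -2.143355, coefficient = 1

I ≈ (1.000000/3) × 3.776891 = 1.258964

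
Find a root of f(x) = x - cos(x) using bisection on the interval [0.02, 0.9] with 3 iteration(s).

f(x) = x - cos(x)
Initial interval: [0.02, 0.9]

Iteration 1:
  c_1 = (0.020000 + 0.900000)/2 = 0.460000
  f(c_1) = f(0.460000) = -0.436052
  f(a) × f(c) ≥ 0, new interval: [0.460000, 0.900000]
Iteration 2:
  c_2 = (0.460000 + 0.900000)/2 = 0.680000
  f(c_2) = f(0.680000) = -0.097573
  f(a) × f(c) ≥ 0, new interval: [0.680000, 0.900000]
Iteration 3:
  c_3 = (0.680000 + 0.900000)/2 = 0.790000
  f(c_3) = f(0.790000) = 0.086155
  f(a) × f(c) < 0, new interval: [0.680000, 0.790000]

After 3 iteration(s), the approximation is c_3 = 0.790000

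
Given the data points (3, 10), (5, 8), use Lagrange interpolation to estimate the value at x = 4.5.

Lagrange interpolation formula:
P(x) = Σ yᵢ × Lᵢ(x)
where Lᵢ(x) = Π_{j≠i} (x - xⱼ)/(xᵢ - xⱼ)

L_0(4.5) = (4.5 - 5)/(3 - 5) = 0.250000
L_1(4.5) = (4.5 - 3)/(5 - 3) = 0.750000

P(4.5) = 10×L_0(4.5) + 8×L_1(4.5)
P(4.5) = 8.500000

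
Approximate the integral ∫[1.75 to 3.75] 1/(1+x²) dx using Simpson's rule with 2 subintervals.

f(x) = 1/(1+x²)
a = 1.75, b = 3.75, n = 2
h = (b - a)/n = 1.000000

Simpson's rule: (h/3)[f(x₀) + 4f(x₁) + 2f(x₂) + ... + f(xₙ)]

x_0 = 1.7500, f(x_0) = 0.246154, coefficient = 1
x_1 = 2.7500, f(x_1) = 0.116788, coefficient = 4
x_2 = 3.7500, f(x_2) = 0.066390, coefficient = 1

I ≈ (1.000000/3) × 0.779697 = 0.259899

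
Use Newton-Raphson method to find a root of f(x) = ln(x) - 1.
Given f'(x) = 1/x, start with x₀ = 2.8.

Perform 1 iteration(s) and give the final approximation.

f(x) = ln(x) - 1
f'(x) = 1/x
x₀ = 2.8

Newton-Raphson formula: x_{n+1} = x_n - f(x_n)/f'(x_n)

Iteration 1:
  f(2.800000) = 0.029619
  f'(2.800000) = 0.357143
  x_1 = 2.800000 - 0.029619/0.357143 = 2.717066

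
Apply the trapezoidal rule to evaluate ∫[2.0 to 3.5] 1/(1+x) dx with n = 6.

f(x) = 1/(1+x)
a = 2.0, b = 3.5, n = 6
h = (b - a)/n = 0.250000

Trapezoidal rule: (h/2)[f(x₀) + 2f(x₁) + 2f(x₂) + ... + f(xₙ)]

x_0 = 2.0000, f(x_0) = 0.333333, coefficient = 1
x_1 = 2.2500, f(x_1) = 0.307692, coefficient = 2
x_2 = 2.5000, f(x_2) = 0.285714, coefficient = 2
x_3 = 2.7500, f(x_3) = 0.266667, coefficient = 2
x_4 = 3.0000, f(x_4) = 0.250000, coefficient = 2
x_5 = 3.2500, f(x_5) = 0.235294, coefficient = 2
x_6 = 3.5000, f(x_6) = 0.222222, coefficient = 1

I ≈ (0.250000/2) × 3.246290 = 0.405786
Exact value: 0.405465
Error: 0.000321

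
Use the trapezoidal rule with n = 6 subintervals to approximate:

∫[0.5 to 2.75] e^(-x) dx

f(x) = e^(-x)
a = 0.5, b = 2.75, n = 6
h = (b - a)/n = 0.375000

Trapezoidal rule: (h/2)[f(x₀) + 2f(x₁) + 2f(x₂) + ... + f(xₙ)]

x_0 = 0.5000, f(x_0) = 0.606531, coefficient = 1
x_1 = 0.8750, f(x_1) = 0.416862, coefficient = 2
x_2 = 1.2500, f(x_2) = 0.286505, coefficient = 2
x_3 = 1.6250, f(x_3) = 0.196912, coefficient = 2
x_4 = 2.0000, f(x_4) = 0.135335, coefficient = 2
x_5 = 2.3750, f(x_5) = 0.093014, coefficient = 2
x_6 = 2.7500, f(x_6) = 0.063928, coefficient = 1

I ≈ (0.375000/2) × 2.927715 = 0.548947
Exact value: 0.542603
Error: 0.006344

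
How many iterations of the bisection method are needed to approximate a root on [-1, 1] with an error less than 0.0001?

We need (b-a)/2^n ≤ 0.0001
(1 - (-1))/2^n ≤ 0.0001
2/2^n ≤ 0.0001
2^n ≥ 20000
n ≥ log₂(20000) = 14.29
n ≥ 15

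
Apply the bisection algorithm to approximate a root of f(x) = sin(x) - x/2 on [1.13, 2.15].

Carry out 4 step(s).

f(x) = sin(x) - x/2
Initial interval: [1.13, 2.15]

Iteration 1:
  c_1 = (1.130000 + 2.150000)/2 = 1.640000
  f(c_1) = f(1.640000) = 0.177606
  f(a) × f(c) ≥ 0, new interval: [1.640000, 2.150000]
Iteration 2:
  c_2 = (1.640000 + 2.150000)/2 = 1.895000
  f(c_2) = f(1.895000) = 0.000405
  f(a) × f(c) ≥ 0, new interval: [1.895000, 2.150000]
Iteration 3:
  c_3 = (1.895000 + 2.150000)/2 = 2.022500
  f(c_3) = f(2.022500) = -0.111545
  f(a) × f(c) < 0, new interval: [1.895000, 2.022500]
Iteration 4:
  c_4 = (1.895000 + 2.022500)/2 = 1.958750
  f(c_4) = f(1.958750) = -0.053690
  f(a) × f(c) < 0, new interval: [1.895000, 1.958750]

After 4 iteration(s), the approximation is c_4 = 1.958750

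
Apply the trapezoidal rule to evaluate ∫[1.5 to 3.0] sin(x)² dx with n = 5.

f(x) = sin(x)²
a = 1.5, b = 3.0, n = 5
h = (b - a)/n = 0.300000

Trapezoidal rule: (h/2)[f(x₀) + 2f(x₁) + 2f(x₂) + ... + f(xₙ)]

x_0 = 1.5000, f(x_0) = 0.994996, coefficient = 1
x_1 = 1.8000, f(x_1) = 0.948379, coefficient = 2
x_2 = 2.1000, f(x_2) = 0.745130, coefficient = 2
x_3 = 2.4000, f(x_3) = 0.456251, coefficient = 2
x_4 = 2.7000, f(x_4) = 0.182654, coefficient = 2
x_5 = 3.0000, f(x_5) = 0.019915, coefficient = 1

I ≈ (0.300000/2) × 5.679738 = 0.851961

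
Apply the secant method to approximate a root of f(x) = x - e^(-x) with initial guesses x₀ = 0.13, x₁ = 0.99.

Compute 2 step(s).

f(x) = x - e^(-x)
x₀ = 0.13, x₁ = 0.99

Secant formula: x_{n+1} = x_n - f(x_n)(x_n - x_{n-1})/(f(x_n) - f(x_{n-1}))

Iteration 1:
  f(0.130000) = -0.748095
  f(0.990000) = 0.618423
  x_2 = 0.990000 - 0.618423×(0.990000 - 0.130000)/(0.618423 - (-0.748095))
       = 0.600804
Iteration 2:
  f(0.990000) = 0.618423
  f(0.600804) = 0.052433
  x_3 = 0.600804 - 0.052433×(0.600804 - 0.990000)/(0.052433 - 0.618423)
       = 0.564749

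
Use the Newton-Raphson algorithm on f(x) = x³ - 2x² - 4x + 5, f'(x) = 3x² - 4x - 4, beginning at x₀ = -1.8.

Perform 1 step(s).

f(x) = x³ - 2x² - 4x + 5
f'(x) = 3x² - 4x - 4
x₀ = -1.8

Newton-Raphson formula: x_{n+1} = x_n - f(x_n)/f'(x_n)

Iteration 1:
  f(-1.800000) = -0.112000
  f'(-1.800000) = 12.920000
  x_1 = -1.800000 - (-0.112000)/12.920000 = -1.791331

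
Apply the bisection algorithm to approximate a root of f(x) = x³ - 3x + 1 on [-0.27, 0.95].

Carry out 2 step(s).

f(x) = x³ - 3x + 1
Initial interval: [-0.27, 0.95]

Iteration 1:
  c_1 = (-0.270000 + 0.950000)/2 = 0.340000
  f(c_1) = f(0.340000) = 0.019304
  f(a) × f(c) ≥ 0, new interval: [0.340000, 0.950000]
Iteration 2:
  c_2 = (0.340000 + 0.950000)/2 = 0.645000
  f(c_2) = f(0.645000) = -0.666664
  f(a) × f(c) < 0, new interval: [0.340000, 0.645000]

After 2 iteration(s), the approximation is c_2 = 0.645000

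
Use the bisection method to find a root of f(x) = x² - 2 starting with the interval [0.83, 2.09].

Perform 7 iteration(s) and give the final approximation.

f(x) = x² - 2
Initial interval: [0.83, 2.09]

Iteration 1:
  c_1 = (0.830000 + 2.090000)/2 = 1.460000
  f(c_1) = f(1.460000) = 0.131600
  f(a) × f(c) < 0, new interval: [0.830000, 1.460000]
Iteration 2:
  c_2 = (0.830000 + 1.460000)/2 = 1.145000
  f(c_2) = f(1.145000) = -0.688975
  f(a) × f(c) ≥ 0, new interval: [1.145000, 1.460000]
Iteration 3:
  c_3 = (1.145000 + 1.460000)/2 = 1.302500
  f(c_3) = f(1.302500) = -0.303494
  f(a) × f(c) ≥ 0, new interval: [1.302500, 1.460000]
Iteration 4:
  c_4 = (1.302500 + 1.460000)/2 = 1.381250
  f(c_4) = f(1.381250) = -0.092148
  f(a) × f(c) ≥ 0, new interval: [1.381250, 1.460000]
Iteration 5:
  c_5 = (1.381250 + 1.460000)/2 = 1.420625
  f(c_5) = f(1.420625) = 0.018175
  f(a) × f(c) < 0, new interval: [1.381250, 1.420625]
Iteration 6:
  c_6 = (1.381250 + 1.420625)/2 = 1.400937
  f(c_6) = f(1.400937) = -0.037374
  f(a) × f(c) ≥ 0, new interval: [1.400937, 1.420625]
Iteration 7:
  c_7 = (1.400937 + 1.420625)/2 = 1.410781
  f(c_7) = f(1.410781) = -0.009696
  f(a) × f(c) ≥ 0, new interval: [1.410781, 1.420625]

After 7 iteration(s), the approximation is c_7 = 1.410781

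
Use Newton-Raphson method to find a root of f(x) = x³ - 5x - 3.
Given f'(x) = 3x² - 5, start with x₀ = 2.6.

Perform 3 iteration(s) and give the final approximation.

f(x) = x³ - 5x - 3
f'(x) = 3x² - 5
x₀ = 2.6

Newton-Raphson formula: x_{n+1} = x_n - f(x_n)/f'(x_n)

Iteration 1:
  f(2.600000) = 1.576000
  f'(2.600000) = 15.280000
  x_1 = 2.600000 - 1.576000/15.280000 = 2.496859
Iteration 2:
  f(2.496859) = 0.081880
  f'(2.496859) = 13.702909
  x_2 = 2.496859 - 0.081880/13.702909 = 2.490883
Iteration 3:
  f(2.490883) = 0.000267
  f'(2.490883) = 13.613498
  x_3 = 2.490883 - 0.000267/13.613498 = 2.490864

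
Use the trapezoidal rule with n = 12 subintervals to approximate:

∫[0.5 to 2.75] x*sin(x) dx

f(x) = x*sin(x)
a = 0.5, b = 2.75, n = 12
h = (b - a)/n = 0.187500

Trapezoidal rule: (h/2)[f(x₀) + 2f(x₁) + 2f(x₂) + ... + f(xₙ)]

x_0 = 0.5000, f(x_0) = 0.239713, coefficient = 1
x_1 = 0.6875, f(x_1) = 0.436292, coefficient = 2
x_2 = 0.8750, f(x_2) = 0.671601, coefficient = 2
x_3 = 1.0625, f(x_3) = 0.928173, coefficient = 2
x_4 = 1.2500, f(x_4) = 1.186231, coefficient = 2
x_5 = 1.4375, f(x_5) = 1.424748, coefficient = 2
x_6 = 1.6250, f(x_6) = 1.622613, coefficient = 2
x_7 = 1.8125, f(x_7) = 1.759814, coefficient = 2
x_8 = 2.0000, f(x_8) = 1.818595, coefficient = 2
x_9 = 2.1875, f(x_9) = 1.784539, coefficient = 2
x_10 = 2.3750, f(x_10) = 1.647502, coefficient = 2
x_11 = 2.5625, f(x_11) = 1.402366, coefficient = 2
x_12 = 2.7500, f(x_12) = 1.049568, coefficient = 1

I ≈ (0.187500/2) × 30.654229 = 2.873834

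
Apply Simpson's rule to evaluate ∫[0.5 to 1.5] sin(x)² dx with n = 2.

f(x) = sin(x)²
a = 0.5, b = 1.5, n = 2
h = (b - a)/n = 0.500000

Simpson's rule: (h/3)[f(x₀) + 4f(x₁) + 2f(x₂) + ... + f(xₙ)]

x_0 = 0.5000, f(x_0) = 0.229849, coefficient = 1
x_1 = 1.0000, f(x_1) = 0.708073, coefficient = 4
x_2 = 1.5000, f(x_2) = 0.994996, coefficient = 1

I ≈ (0.500000/3) × 4.057139 = 0.676190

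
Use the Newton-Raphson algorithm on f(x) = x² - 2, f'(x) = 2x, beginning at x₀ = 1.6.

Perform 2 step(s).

f(x) = x² - 2
f'(x) = 2x
x₀ = 1.6

Newton-Raphson formula: x_{n+1} = x_n - f(x_n)/f'(x_n)

Iteration 1:
  f(1.600000) = 0.560000
  f'(1.600000) = 3.200000
  x_1 = 1.600000 - 0.560000/3.200000 = 1.425000
Iteration 2:
  f(1.425000) = 0.030625
  f'(1.425000) = 2.850000
  x_2 = 1.425000 - 0.030625/2.850000 = 1.414254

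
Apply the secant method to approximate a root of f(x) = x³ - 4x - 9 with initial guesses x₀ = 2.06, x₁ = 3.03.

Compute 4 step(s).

f(x) = x³ - 4x - 9
x₀ = 2.06, x₁ = 3.03

Secant formula: x_{n+1} = x_n - f(x_n)(x_n - x_{n-1})/(f(x_n) - f(x_{n-1}))

Iteration 1:
  f(2.060000) = -8.498184
  f(3.030000) = 6.698127
  x_2 = 3.030000 - 6.698127×(3.030000 - 2.060000)/(6.698127 - (-8.498184))
       = 2.602450
Iteration 2:
  f(3.030000) = 6.698127
  f(2.602450) = -1.784068
  x_3 = 2.602450 - (-1.784068)×(2.602450 - 3.030000)/(-1.784068 - 6.698127)
       = 2.692377
Iteration 3:
  f(2.602450) = -1.784068
  f(2.692377) = -0.252754
  x_4 = 2.692377 - (-0.252754)×(2.692377 - 2.602450)/(-0.252754 - (-1.784068))
       = 2.707220
Iteration 4:
  f(2.692377) = -0.252754
  f(2.707220) = 0.012444
  x_5 = 2.707220 - 0.012444×(2.707220 - 2.692377)/(0.012444 - (-0.252754))
       = 2.706524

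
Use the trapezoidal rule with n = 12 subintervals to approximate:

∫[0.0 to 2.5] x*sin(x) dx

f(x) = x*sin(x)
a = 0.0, b = 2.5, n = 12
h = (b - a)/n = 0.208333

Trapezoidal rule: (h/2)[f(x₀) + 2f(x₁) + 2f(x₂) + ... + f(xₙ)]

x_0 = 0.0000, f(x_0) = 0.000000, coefficient = 1
x_1 = 0.2083, f(x_1) = 0.043089, coefficient = 2
x_2 = 0.4167, f(x_2) = 0.168631, coefficient = 2
x_3 = 0.6250, f(x_3) = 0.365686, coefficient = 2
x_4 = 0.8333, f(x_4) = 0.616814, coefficient = 2
x_5 = 1.0417, f(x_5) = 0.899215, coefficient = 2
x_6 = 1.2500, f(x_6) = 1.186231, coefficient = 2
x_7 = 1.4583, f(x_7) = 1.449121, coefficient = 2
x_8 = 1.6667, f(x_8) = 1.659013, coefficient = 2
x_9 = 1.8750, f(x_9) = 1.788911, coefficient = 2
x_10 = 2.0833, f(x_10) = 1.815632, coefficient = 2
x_11 = 2.2917, f(x_11) = 1.721572, coefficient = 2
x_12 = 2.5000, f(x_12) = 1.496180, coefficient = 1

I ≈ (0.208333/2) × 24.924011 = 2.596251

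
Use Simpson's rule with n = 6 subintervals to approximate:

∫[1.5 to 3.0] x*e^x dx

f(x) = x*e^x
a = 1.5, b = 3.0, n = 6
h = (b - a)/n = 0.250000

Simpson's rule: (h/3)[f(x₀) + 4f(x₁) + 2f(x₂) + ... + f(xₙ)]

x_0 = 1.5000, f(x_0) = 6.722534, coefficient = 1
x_1 = 1.7500, f(x_1) = 10.070555, coefficient = 4
x_2 = 2.0000, f(x_2) = 14.778112, coefficient = 2
x_3 = 2.2500, f(x_3) = 21.347406, coefficient = 4
x_4 = 2.5000, f(x_4) = 30.456235, coefficient = 2
x_5 = 2.7500, f(x_5) = 43.017238, coefficient = 4
x_6 = 3.0000, f(x_6) = 60.256611, coefficient = 1

I ≈ (0.250000/3) × 455.188631 = 37.932386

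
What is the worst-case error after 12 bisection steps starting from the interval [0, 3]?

Bisection error bound: |error| ≤ (b-a)/2^n
|error| ≤ (3 - 0)/2^12 = 3/2^12
|error| ≤ 0.0007324219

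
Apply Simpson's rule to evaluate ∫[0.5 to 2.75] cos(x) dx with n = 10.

f(x) = cos(x)
a = 0.5, b = 2.75, n = 10
h = (b - a)/n = 0.225000

Simpson's rule: (h/3)[f(x₀) + 4f(x₁) + 2f(x₂) + ... + f(xₙ)]

x_0 = 0.5000, f(x_0) = 0.877583, coefficient = 1
x_1 = 0.7250, f(x_1) = 0.748499, coefficient = 4
x_2 = 0.9500, f(x_2) = 0.581683, coefficient = 2
x_3 = 1.1750, f(x_3) = 0.385543, coefficient = 4
x_4 = 1.4000, f(x_4) = 0.169967, coefficient = 2
x_5 = 1.6250, f(x_5) = -0.054177, coefficient = 4
x_6 = 1.8500, f(x_6) = -0.275590, coefficient = 2
x_7 = 2.0750, f(x_7) = -0.483110, coefficient = 4
x_8 = 2.3000, f(x_8) = -0.666276, coefficient = 2
x_9 = 2.5250, f(x_9) = -0.815854, coefficient = 4
x_10 = 2.7500, f(x_10) = -0.924302, coefficient = 1

I ≈ (0.225000/3) × -1.303546 = -0.097766
Exact value: -0.097765
Error: 0.000001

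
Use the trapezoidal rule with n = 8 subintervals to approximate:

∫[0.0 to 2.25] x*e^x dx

f(x) = x*e^x
a = 0.0, b = 2.25, n = 8
h = (b - a)/n = 0.281250

Trapezoidal rule: (h/2)[f(x₀) + 2f(x₁) + 2f(x₂) + ... + f(xₙ)]

x_0 = 0.0000, f(x_0) = 0.000000, coefficient = 1
x_1 = 0.2812, f(x_1) = 0.372596, coefficient = 2
x_2 = 0.5625, f(x_2) = 0.987218, coefficient = 2
x_3 = 0.8438, f(x_3) = 1.961778, coefficient = 2
x_4 = 1.1250, f(x_4) = 3.465244, coefficient = 2
x_5 = 1.4062, f(x_5) = 5.738378, coefficient = 2
x_6 = 1.6875, f(x_6) = 9.122539, coefficient = 2
x_7 = 1.9688, f(x_7) = 14.099634, coefficient = 2
x_8 = 2.2500, f(x_8) = 21.347406, coefficient = 1

I ≈ (0.281250/2) × 92.842178 = 13.055931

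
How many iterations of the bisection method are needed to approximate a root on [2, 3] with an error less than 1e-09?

We need (b-a)/2^n ≤ 1e-09
(3 - 2)/2^n ≤ 1e-09
1/2^n ≤ 1e-09
2^n ≥ 1000000000
n ≥ log₂(1000000000) = 29.90
n ≥ 30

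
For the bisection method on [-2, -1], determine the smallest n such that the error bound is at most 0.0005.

We need (b-a)/2^n ≤ 0.0005
(-1 - (-2))/2^n ≤ 0.0005
1/2^n ≤ 0.0005
2^n ≥ 2000
n ≥ log₂(2000) = 10.97
n ≥ 11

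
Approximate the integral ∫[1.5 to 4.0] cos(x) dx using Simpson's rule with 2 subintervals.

f(x) = cos(x)
a = 1.5, b = 4.0, n = 2
h = (b - a)/n = 1.250000

Simpson's rule: (h/3)[f(x₀) + 4f(x₁) + 2f(x₂) + ... + f(xₙ)]

x_0 = 1.5000, f(x_0) = 0.070737, coefficient = 1
x_1 = 2.7500, f(x_1) = -0.924302, coefficient = 4
x_2 = 4.0000, f(x_2) = -0.653644, coefficient = 1

I ≈ (1.250000/3) × -4.280116 = -1.783382
Exact value: -1.754297
Error: 0.029084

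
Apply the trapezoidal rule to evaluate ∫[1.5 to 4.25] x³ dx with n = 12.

f(x) = x³
a = 1.5, b = 4.25, n = 12
h = (b - a)/n = 0.229167

Trapezoidal rule: (h/2)[f(x₀) + 2f(x₁) + 2f(x₂) + ... + f(xₙ)]

x_0 = 1.5000, f(x_0) = 3.375000, coefficient = 1
x_1 = 1.7292, f(x_1) = 5.170238, coefficient = 2
x_2 = 1.9583, f(x_2) = 7.510344, coefficient = 2
x_3 = 2.1875, f(x_3) = 10.467529, coefficient = 2
x_4 = 2.4167, f(x_4) = 14.114005, coefficient = 2
x_5 = 2.6458, f(x_5) = 18.521982, coefficient = 2
x_6 = 2.8750, f(x_6) = 23.763672, coefficient = 2
x_7 = 3.1042, f(x_7) = 29.911287, coefficient = 2
x_8 = 3.3333, f(x_8) = 37.037037, coefficient = 2
x_9 = 3.5625, f(x_9) = 45.213135, coefficient = 2
x_10 = 3.7917, f(x_10) = 54.511791, coefficient = 2
x_11 = 4.0208, f(x_11) = 65.005217, coefficient = 2
x_12 = 4.2500, f(x_12) = 76.765625, coefficient = 1

I ≈ (0.229167/2) × 702.593099 = 80.505459
Exact value: 80.297852
Error: 0.207608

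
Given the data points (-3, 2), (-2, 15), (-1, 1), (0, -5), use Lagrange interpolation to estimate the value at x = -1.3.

Lagrange interpolation formula:
P(x) = Σ yᵢ × Lᵢ(x)
where Lᵢ(x) = Π_{j≠i} (x - xⱼ)/(xᵢ - xⱼ)

L_0(-1.3) = (-1.3 - (-2))/(-3 - (-2)) × (-1.3 - (-1))/(-3 - (-1)) × (-1.3 - 0)/(-3 - 0) = -0.045500
L_1(-1.3) = (-1.3 - (-3))/(-2 - (-3)) × (-1.3 - (-1))/(-2 - (-1)) × (-1.3 - 0)/(-2 - 0) = 0.331500
L_2(-1.3) = (-1.3 - (-3))/(-1 - (-3)) × (-1.3 - (-2))/(-1 - (-2)) × (-1.3 - 0)/(-1 - 0) = 0.773500
L_3(-1.3) = (-1.3 - (-3))/(0 - (-3)) × (-1.3 - (-2))/(0 - (-2)) × (-1.3 - (-1))/(0 - (-1)) = -0.059500

P(-1.3) = 2×L_0(-1.3) + 15×L_1(-1.3) + 1×L_2(-1.3) + (-5)×L_3(-1.3)
P(-1.3) = 5.952500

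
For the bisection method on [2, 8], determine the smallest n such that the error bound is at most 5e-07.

We need (b-a)/2^n ≤ 5e-07
(8 - 2)/2^n ≤ 5e-07
6/2^n ≤ 5e-07
2^n ≥ 12000000
n ≥ log₂(12000000) = 23.52
n ≥ 24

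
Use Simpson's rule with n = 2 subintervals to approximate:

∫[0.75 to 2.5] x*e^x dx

f(x) = x*e^x
a = 0.75, b = 2.5, n = 2
h = (b - a)/n = 0.875000

Simpson's rule: (h/3)[f(x₀) + 4f(x₁) + 2f(x₂) + ... + f(xₙ)]

x_0 = 0.7500, f(x_0) = 1.587750, coefficient = 1
x_1 = 1.6250, f(x_1) = 8.252431, coefficient = 4
x_2 = 2.5000, f(x_2) = 30.456235, coefficient = 1

I ≈ (0.875000/3) × 65.053709 = 18.973998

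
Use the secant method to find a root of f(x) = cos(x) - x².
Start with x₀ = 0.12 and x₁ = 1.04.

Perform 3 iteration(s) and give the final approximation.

f(x) = cos(x) - x²
x₀ = 0.12, x₁ = 1.04

Secant formula: x_{n+1} = x_n - f(x_n)(x_n - x_{n-1})/(f(x_n) - f(x_{n-1}))

Iteration 1:
  f(0.120000) = 0.978409
  f(1.040000) = -0.575380
  x_2 = 1.040000 - (-0.575380)×(1.040000 - 0.120000)/(-0.575380 - 0.978409)
       = 0.699317
Iteration 2:
  f(1.040000) = -0.575380
  f(0.699317) = 0.276238
  x_3 = 0.699317 - 0.276238×(0.699317 - 1.040000)/(0.276238 - (-0.575380))
       = 0.809824
Iteration 3:
  f(0.699317) = 0.276238
  f(0.809824) = 0.033812
  x_4 = 0.809824 - 0.033812×(0.809824 - 0.699317)/(0.033812 - 0.276238)
       = 0.825236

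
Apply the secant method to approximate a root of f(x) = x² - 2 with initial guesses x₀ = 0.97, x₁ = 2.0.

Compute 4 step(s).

f(x) = x² - 2
x₀ = 0.97, x₁ = 2.0

Secant formula: x_{n+1} = x_n - f(x_n)(x_n - x_{n-1})/(f(x_n) - f(x_{n-1}))

Iteration 1:
  f(0.970000) = -1.059100
  f(2.000000) = 2.000000
  x_2 = 2.000000 - 2.000000×(2.000000 - 0.970000)/(2.000000 - (-1.059100))
       = 1.326599
Iteration 2:
  f(2.000000) = 2.000000
  f(1.326599) = -0.240134
  x_3 = 1.326599 - (-0.240134)×(1.326599 - 2.000000)/(-0.240134 - 2.000000)
       = 1.398785
Iteration 3:
  f(1.326599) = -0.240134
  f(1.398785) = -0.043399
  x_4 = 1.398785 - (-0.043399)×(1.398785 - 1.326599)/(-0.043399 - (-0.240134))
       = 1.414710
Iteration 4:
  f(1.398785) = -0.043399
  f(1.414710) = 0.001403
  x_5 = 1.414710 - 0.001403×(1.414710 - 1.398785)/(0.001403 - (-0.043399))
       = 1.414211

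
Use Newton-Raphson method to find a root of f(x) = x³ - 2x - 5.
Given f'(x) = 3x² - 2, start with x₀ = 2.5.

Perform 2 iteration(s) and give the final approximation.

f(x) = x³ - 2x - 5
f'(x) = 3x² - 2
x₀ = 2.5

Newton-Raphson formula: x_{n+1} = x_n - f(x_n)/f'(x_n)

Iteration 1:
  f(2.500000) = 5.625000
  f'(2.500000) = 16.750000
  x_1 = 2.500000 - 5.625000/16.750000 = 2.164179
Iteration 2:
  f(2.164179) = 0.807945
  f'(2.164179) = 12.051014
  x_2 = 2.164179 - 0.807945/12.051014 = 2.097135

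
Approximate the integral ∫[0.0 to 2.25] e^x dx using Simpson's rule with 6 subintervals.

f(x) = e^x
a = 0.0, b = 2.25, n = 6
h = (b - a)/n = 0.375000

Simpson's rule: (h/3)[f(x₀) + 4f(x₁) + 2f(x₂) + ... + f(xₙ)]

x_0 = 0.0000, f(x_0) = 1.000000, coefficient = 1
x_1 = 0.3750, f(x_1) = 1.454991, coefficient = 4
x_2 = 0.7500, f(x_2) = 2.117000, coefficient = 2
x_3 = 1.1250, f(x_3) = 3.080217, coefficient = 4
x_4 = 1.5000, f(x_4) = 4.481689, coefficient = 2
x_5 = 1.8750, f(x_5) = 6.520819, coefficient = 4
x_6 = 2.2500, f(x_6) = 9.487736, coefficient = 1

I ≈ (0.375000/3) × 67.909224 = 8.488653
Exact value: 8.487736
Error: 0.000917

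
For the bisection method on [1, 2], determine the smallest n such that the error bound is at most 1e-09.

We need (b-a)/2^n ≤ 1e-09
(2 - 1)/2^n ≤ 1e-09
1/2^n ≤ 1e-09
2^n ≥ 1000000000
n ≥ log₂(1000000000) = 29.90
n ≥ 30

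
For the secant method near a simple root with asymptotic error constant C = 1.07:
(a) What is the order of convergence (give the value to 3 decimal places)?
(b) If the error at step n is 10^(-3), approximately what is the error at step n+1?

(a) Secant method has superlinear convergence with order φ = (1+√5)/2 ≈ 1.618.
    This means |e_{n+1}| ≈ C|e_n|^1.618.

(b) With |e_n| = 10^(-3) and C = 1.07:
    |e_{n+1}| ≈ 1.07 × (10^(-3))^1.618 = 1.07 × 10^(-4.85)

(a) ≈ 1.618 (golden ratio); (b) |e_{n+1}| ≈ 1.497e-05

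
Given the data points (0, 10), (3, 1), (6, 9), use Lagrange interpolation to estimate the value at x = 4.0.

Lagrange interpolation formula:
P(x) = Σ yᵢ × Lᵢ(x)
where Lᵢ(x) = Π_{j≠i} (x - xⱼ)/(xᵢ - xⱼ)

L_0(4.0) = (4.0 - 3)/(0 - 3) × (4.0 - 6)/(0 - 6) = -0.111111
L_1(4.0) = (4.0 - 0)/(3 - 0) × (4.0 - 6)/(3 - 6) = 0.888889
L_2(4.0) = (4.0 - 0)/(6 - 0) × (4.0 - 3)/(6 - 3) = 0.222222

P(4.0) = 10×L_0(4.0) + 1×L_1(4.0) + 9×L_2(4.0)
P(4.0) = 1.777778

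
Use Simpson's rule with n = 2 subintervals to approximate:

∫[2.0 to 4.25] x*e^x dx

f(x) = x*e^x
a = 2.0, b = 4.25, n = 2
h = (b - a)/n = 1.125000

Simpson's rule: (h/3)[f(x₀) + 4f(x₁) + 2f(x₂) + ... + f(xₙ)]

x_0 = 2.0000, f(x_0) = 14.778112, coefficient = 1
x_1 = 3.1250, f(x_1) = 71.124672, coefficient = 4
x_2 = 4.2500, f(x_2) = 297.948002, coefficient = 1

I ≈ (1.125000/3) × 597.224803 = 223.959301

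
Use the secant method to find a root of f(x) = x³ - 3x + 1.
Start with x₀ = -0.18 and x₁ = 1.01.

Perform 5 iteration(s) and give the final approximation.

f(x) = x³ - 3x + 1
x₀ = -0.18, x₁ = 1.01

Secant formula: x_{n+1} = x_n - f(x_n)(x_n - x_{n-1})/(f(x_n) - f(x_{n-1}))

Iteration 1:
  f(-0.180000) = 1.534168
  f(1.010000) = -0.999699
  x_2 = 1.010000 - (-0.999699)×(1.010000 - (-0.180000))/(-0.999699 - 1.534168)
       = 0.540503
Iteration 2:
  f(1.010000) = -0.999699
  f(0.540503) = -0.463606
  x_3 = 0.540503 - (-0.463606)×(0.540503 - 1.010000)/(-0.463606 - (-0.999699))
       = 0.134490
Iteration 3:
  f(0.540503) = -0.463606
  f(0.134490) = 0.598963
  x_4 = 0.134490 - 0.598963×(0.134490 - 0.540503)/(0.598963 - (-0.463606))
       = 0.363357
Iteration 4:
  f(0.134490) = 0.598963
  f(0.363357) = -0.042098
  x_5 = 0.363357 - (-0.042098)×(0.363357 - 0.134490)/(-0.042098 - 0.598963)
       = 0.348328
Iteration 5:
  f(0.363357) = -0.042098
  f(0.348328) = -0.002719
  x_6 = 0.348328 - (-0.002719)×(0.348328 - 0.363357)/(-0.002719 - (-0.042098))
       = 0.347290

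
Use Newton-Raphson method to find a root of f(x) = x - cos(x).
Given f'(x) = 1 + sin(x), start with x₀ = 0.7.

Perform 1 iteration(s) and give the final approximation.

f(x) = x - cos(x)
f'(x) = 1 + sin(x)
x₀ = 0.7

Newton-Raphson formula: x_{n+1} = x_n - f(x_n)/f'(x_n)

Iteration 1:
  f(0.700000) = -0.064842
  f'(0.700000) = 1.644218
  x_1 = 0.700000 - (-0.064842)/1.644218 = 0.739436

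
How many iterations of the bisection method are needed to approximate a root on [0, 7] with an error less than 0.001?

We need (b-a)/2^n ≤ 0.001
(7 - 0)/2^n ≤ 0.001
7/2^n ≤ 0.001
2^n ≥ 7000
n ≥ log₂(7000) = 12.77
n ≥ 13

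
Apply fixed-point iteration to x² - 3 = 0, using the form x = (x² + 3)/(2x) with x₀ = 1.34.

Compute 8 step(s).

Equation: x² - 3 = 0
Fixed-point form: x = (x² + 3)/(2x)
x₀ = 1.34

x_1 = g(1.340000) = 1.789403
x_2 = g(1.789403) = 1.732970
x_3 = g(1.732970) = 1.732051
x_4 = g(1.732051) = 1.732051
x_5 = g(1.732051) = 1.732051
x_6 = g(1.732051) = 1.732051
x_7 = g(1.732051) = 1.732051
x_8 = g(1.732051) = 1.732051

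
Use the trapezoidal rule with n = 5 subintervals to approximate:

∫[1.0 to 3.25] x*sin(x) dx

f(x) = x*sin(x)
a = 1.0, b = 3.25, n = 5
h = (b - a)/n = 0.450000

Trapezoidal rule: (h/2)[f(x₀) + 2f(x₁) + 2f(x₂) + ... + f(xₙ)]

x_0 = 1.0000, f(x_0) = 0.841471, coefficient = 1
x_1 = 1.4500, f(x_1) = 1.439434, coefficient = 2
x_2 = 1.9000, f(x_2) = 1.797970, coefficient = 2
x_3 = 2.3500, f(x_3) = 1.671962, coefficient = 2
x_4 = 2.8000, f(x_4) = 0.937967, coefficient = 2
x_5 = 3.2500, f(x_5) = -0.351634, coefficient = 1

I ≈ (0.450000/2) × 12.184503 = 2.741513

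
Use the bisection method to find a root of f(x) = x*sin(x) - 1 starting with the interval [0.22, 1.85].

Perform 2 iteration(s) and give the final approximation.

f(x) = x*sin(x) - 1
Initial interval: [0.22, 1.85]

Iteration 1:
  c_1 = (0.220000 + 1.850000)/2 = 1.035000
  f(c_1) = f(1.035000) = -0.110042
  f(a) × f(c) ≥ 0, new interval: [1.035000, 1.850000]
Iteration 2:
  c_2 = (1.035000 + 1.850000)/2 = 1.442500
  f(c_2) = f(1.442500) = 0.430645
  f(a) × f(c) < 0, new interval: [1.035000, 1.442500]

After 2 iteration(s), the approximation is c_2 = 1.442500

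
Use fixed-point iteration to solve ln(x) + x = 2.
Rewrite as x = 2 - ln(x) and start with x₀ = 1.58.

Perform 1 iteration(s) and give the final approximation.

Equation: ln(x) + x = 2
Fixed-point form: x = 2 - ln(x)
x₀ = 1.58

x_1 = g(1.580000) = 1.542575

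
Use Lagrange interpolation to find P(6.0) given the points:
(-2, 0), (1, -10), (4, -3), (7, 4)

Lagrange interpolation formula:
P(x) = Σ yᵢ × Lᵢ(x)
where Lᵢ(x) = Π_{j≠i} (x - xⱼ)/(xᵢ - xⱼ)

L_0(6.0) = (6.0 - 1)/(-2 - 1) × (6.0 - 4)/(-2 - 4) × (6.0 - 7)/(-2 - 7) = 0.061728
L_1(6.0) = (6.0 - (-2))/(1 - (-2)) × (6.0 - 4)/(1 - 4) × (6.0 - 7)/(1 - 7) = -0.296296
L_2(6.0) = (6.0 - (-2))/(4 - (-2)) × (6.0 - 1)/(4 - 1) × (6.0 - 7)/(4 - 7) = 0.740741
L_3(6.0) = (6.0 - (-2))/(7 - (-2)) × (6.0 - 1)/(7 - 1) × (6.0 - 4)/(7 - 4) = 0.493827

P(6.0) = 0×L_0(6.0) + (-10)×L_1(6.0) + (-3)×L_2(6.0) + 4×L_3(6.0)
P(6.0) = 2.716049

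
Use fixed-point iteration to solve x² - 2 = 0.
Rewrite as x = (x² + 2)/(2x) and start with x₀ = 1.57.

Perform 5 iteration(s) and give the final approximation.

Equation: x² - 2 = 0
Fixed-point form: x = (x² + 2)/(2x)
x₀ = 1.57

x_1 = g(1.570000) = 1.421943
x_2 = g(1.421943) = 1.414235
x_3 = g(1.414235) = 1.414214
x_4 = g(1.414214) = 1.414214
x_5 = g(1.414214) = 1.414214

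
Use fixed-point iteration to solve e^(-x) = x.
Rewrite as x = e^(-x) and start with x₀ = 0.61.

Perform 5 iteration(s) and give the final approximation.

Equation: e^(-x) = x
Fixed-point form: x = e^(-x)
x₀ = 0.61

x_1 = g(0.610000) = 0.543351
x_2 = g(0.543351) = 0.580799
x_3 = g(0.580799) = 0.559451
x_4 = g(0.559451) = 0.571523
x_5 = g(0.571523) = 0.564665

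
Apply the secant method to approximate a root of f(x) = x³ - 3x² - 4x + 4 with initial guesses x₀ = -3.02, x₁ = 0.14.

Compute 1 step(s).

f(x) = x³ - 3x² - 4x + 4
x₀ = -3.02, x₁ = 0.14

Secant formula: x_{n+1} = x_n - f(x_n)(x_n - x_{n-1})/(f(x_n) - f(x_{n-1}))

Iteration 1:
  f(-3.020000) = -38.824808
  f(0.140000) = 3.383944
  x_2 = 0.140000 - 3.383944×(0.140000 - (-3.020000))/(3.383944 - (-38.824808))
       = -0.113342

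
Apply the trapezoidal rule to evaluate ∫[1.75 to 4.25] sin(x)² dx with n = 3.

f(x) = sin(x)²
a = 1.75, b = 4.25, n = 3
h = (b - a)/n = 0.833333

Trapezoidal rule: (h/2)[f(x₀) + 2f(x₁) + 2f(x₂) + ... + f(xₙ)]

x_0 = 1.7500, f(x_0) = 0.968228, coefficient = 1
x_1 = 2.5833, f(x_1) = 0.280593, coefficient = 2
x_2 = 3.4167, f(x_2) = 0.073776, coefficient = 2
x_3 = 4.2500, f(x_3) = 0.801006, coefficient = 1

I ≈ (0.833333/2) × 2.477974 = 1.032489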